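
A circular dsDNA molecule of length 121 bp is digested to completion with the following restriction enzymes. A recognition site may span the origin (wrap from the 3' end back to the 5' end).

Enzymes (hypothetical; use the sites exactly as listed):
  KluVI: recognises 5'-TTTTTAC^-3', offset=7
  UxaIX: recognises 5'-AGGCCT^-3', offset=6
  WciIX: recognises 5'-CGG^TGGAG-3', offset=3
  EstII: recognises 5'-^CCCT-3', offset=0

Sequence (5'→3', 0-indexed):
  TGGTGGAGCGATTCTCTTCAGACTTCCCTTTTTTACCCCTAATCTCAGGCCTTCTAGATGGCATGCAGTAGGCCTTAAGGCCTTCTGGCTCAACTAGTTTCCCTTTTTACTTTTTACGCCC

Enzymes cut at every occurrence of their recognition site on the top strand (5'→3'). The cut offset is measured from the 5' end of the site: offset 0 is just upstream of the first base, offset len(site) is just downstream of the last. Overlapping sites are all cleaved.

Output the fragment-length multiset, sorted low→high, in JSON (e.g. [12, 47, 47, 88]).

[1,7,8,10,11,16,17,23,28]

Per-enzyme occurrences:
  KluVI (TTTTTAC, off=7): starts [29, 103, 110] → cuts [36, 110, 117]
  UxaIX (AGGCCT, off=6): starts [46, 69, 77] → cuts [52, 75, 83]
  WciIX (CGGTGGAG, off=3): no sites
  EstII (CCCT, off=0): starts [25, 36, 100, 118] → cuts [25, 36, 100, 118]

All cut coordinates (distinct, sorted): [25, 36, 52, 75, 83, 100, 110, 117, 118]

Fragments:
  25→36: 11 bp
  36→52: 16 bp
  52→75: 23 bp
  75→83: 8 bp
  83→100: 17 bp
  100→110: 10 bp
  110→117: 7 bp
  117→118: 1 bp
  118→25 (wrap): 121-118+25 = 28 bp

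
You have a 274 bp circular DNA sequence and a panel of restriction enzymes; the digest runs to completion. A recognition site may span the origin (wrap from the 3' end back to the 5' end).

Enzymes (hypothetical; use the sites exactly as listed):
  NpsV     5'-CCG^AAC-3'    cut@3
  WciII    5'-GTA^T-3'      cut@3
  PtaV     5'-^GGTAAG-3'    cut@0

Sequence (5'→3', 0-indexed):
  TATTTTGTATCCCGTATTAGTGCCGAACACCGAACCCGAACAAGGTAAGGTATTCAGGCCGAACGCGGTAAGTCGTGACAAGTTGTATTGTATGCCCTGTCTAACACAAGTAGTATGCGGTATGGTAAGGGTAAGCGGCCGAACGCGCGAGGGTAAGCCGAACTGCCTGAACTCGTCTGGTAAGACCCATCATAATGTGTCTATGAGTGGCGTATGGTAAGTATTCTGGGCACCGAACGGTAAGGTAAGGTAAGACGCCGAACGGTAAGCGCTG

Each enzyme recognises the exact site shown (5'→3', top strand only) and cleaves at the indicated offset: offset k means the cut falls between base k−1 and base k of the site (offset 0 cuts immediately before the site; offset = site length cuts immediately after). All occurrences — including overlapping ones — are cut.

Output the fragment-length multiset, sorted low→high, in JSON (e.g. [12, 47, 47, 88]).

Site scan:
  NpsV CCGAAC/3: at [22, 29, 35, 58, 138, 157, 232, 257] ⇒ [25, 32, 38, 61, 141, 160, 235, 260]
  WciII GTAT/3: at [6, 13, 49, 84, 89, 112, 119, 211, 220, 273] ⇒ [2, 9, 16, 52, 87, 92, 115, 122, 214, 223]
  PtaV GGTAAG/0: at [43, 66, 123, 129, 151, 178, 215, 238, 243, 248, 263] ⇒ [43, 66, 123, 129, 151, 178, 215, 238, 243, 248, 263]

All cut coordinates (distinct, sorted): [2, 9, 16, 25, 32, 38, 43, 52, 61, 66, 87, 92, 115, 122, 123, 129, 141, 151, 160, 178, 214, 215, 223, 235, 238, 243, 248, 260, 263]

Fragments:
  2→9: 7 bp
  9→16: 7 bp
  16→25: 9 bp
  25→32: 7 bp
  32→38: 6 bp
  38→43: 5 bp
  43→52: 9 bp
  52→61: 9 bp
  61→66: 5 bp
  66→87: 21 bp
  87→92: 5 bp
  92→115: 23 bp
  115→122: 7 bp
  122→123: 1 bp
  123→129: 6 bp
  129→141: 12 bp
  141→151: 10 bp
  151→160: 9 bp
  160→178: 18 bp
  178→214: 36 bp
  214→215: 1 bp
  215→223: 8 bp
  223→235: 12 bp
  235→238: 3 bp
  238→243: 5 bp
  243→248: 5 bp
  248→260: 12 bp
  260→263: 3 bp
  263→2 (wrap): 274-263+2 = 13 bp

[1,1,3,3,5,5,5,5,5,6,6,7,7,7,7,8,9,9,9,9,10,12,12,12,13,18,21,23,36]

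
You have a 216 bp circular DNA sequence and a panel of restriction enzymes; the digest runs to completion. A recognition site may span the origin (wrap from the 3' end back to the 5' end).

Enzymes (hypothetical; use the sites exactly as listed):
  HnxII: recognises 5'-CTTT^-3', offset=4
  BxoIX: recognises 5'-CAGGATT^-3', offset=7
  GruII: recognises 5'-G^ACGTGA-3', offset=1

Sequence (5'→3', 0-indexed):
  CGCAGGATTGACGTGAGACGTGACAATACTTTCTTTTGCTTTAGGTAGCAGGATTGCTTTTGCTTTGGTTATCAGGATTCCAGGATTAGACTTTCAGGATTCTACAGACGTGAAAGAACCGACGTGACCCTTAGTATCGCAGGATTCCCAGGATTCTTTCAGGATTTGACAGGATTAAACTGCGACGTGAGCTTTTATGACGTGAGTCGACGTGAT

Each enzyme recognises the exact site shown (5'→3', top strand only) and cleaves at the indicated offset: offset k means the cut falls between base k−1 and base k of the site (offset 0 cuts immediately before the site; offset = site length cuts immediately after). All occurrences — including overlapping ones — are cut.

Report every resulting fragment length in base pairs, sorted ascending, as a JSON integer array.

Scan for sites:
  HnxII CTTT/4: at [28, 32, 38, 56, 62, 90, 155, 191] ⇒ [32, 36, 42, 60, 66, 94, 159, 195]
  BxoIX CAGGATT/7: at [2, 48, 72, 80, 94, 139, 148, 159, 169] ⇒ [9, 55, 79, 87, 101, 146, 155, 166, 176]
  GruII GACGTGA/1: at [9, 16, 106, 120, 183, 198, 208] ⇒ [10, 17, 107, 121, 184, 199, 209]

Pooled cuts: [9, 10, 17, 32, 36, 42, 55, 60, 66, 79, 87, 94, 101, 107, 121, 146, 155, 159, 166, 176, 184, 195, 199, 209]

Fragment lengths:
  9→10: 1 bp
  10→17: 7 bp
  17→32: 15 bp
  32→36: 4 bp
  36→42: 6 bp
  42→55: 13 bp
  55→60: 5 bp
  60→66: 6 bp
  66→79: 13 bp
  79→87: 8 bp
  87→94: 7 bp
  94→101: 7 bp
  101→107: 6 bp
  107→121: 14 bp
  121→146: 25 bp
  146→155: 9 bp
  155→159: 4 bp
  159→166: 7 bp
  166→176: 10 bp
  176→184: 8 bp
  184→195: 11 bp
  195→199: 4 bp
  199→209: 10 bp
  209→9 (wrap): 216-209+9 = 16 bp

[1,4,4,4,5,6,6,6,7,7,7,7,8,8,9,10,10,11,13,13,14,15,16,25]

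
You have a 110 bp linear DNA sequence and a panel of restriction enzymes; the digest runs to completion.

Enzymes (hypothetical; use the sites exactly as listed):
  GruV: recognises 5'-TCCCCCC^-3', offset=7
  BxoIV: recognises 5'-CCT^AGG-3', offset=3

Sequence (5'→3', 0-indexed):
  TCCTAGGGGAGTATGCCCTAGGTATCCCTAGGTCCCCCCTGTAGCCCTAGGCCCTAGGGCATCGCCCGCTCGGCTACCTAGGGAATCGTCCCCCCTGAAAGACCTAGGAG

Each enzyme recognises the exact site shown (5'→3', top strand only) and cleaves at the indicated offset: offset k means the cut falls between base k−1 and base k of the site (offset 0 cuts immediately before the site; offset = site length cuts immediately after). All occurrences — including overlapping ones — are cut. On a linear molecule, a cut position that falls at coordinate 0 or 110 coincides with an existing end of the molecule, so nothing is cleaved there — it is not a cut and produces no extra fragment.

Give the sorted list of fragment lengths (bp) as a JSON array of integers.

Per-enzyme occurrences:
  GruV (TCCCCCC, off=7): starts [32, 88] → cuts [39, 95]
  BxoIV (CCTAGG, off=3): starts [1, 16, 26, 45, 52, 76, 102] → cuts [4, 19, 29, 48, 55, 79, 105]

All cut coordinates (distinct, sorted): [4, 19, 29, 39, 48, 55, 79, 95, 105]

Fragments:
  [0,4): 4 bp
  [4,19): 15 bp
  [19,29): 10 bp
  [29,39): 10 bp
  [39,48): 9 bp
  [48,55): 7 bp
  [55,79): 24 bp
  [79,95): 16 bp
  [95,105): 10 bp
  [105,110): 5 bp

[4,5,7,9,10,10,10,15,16,24]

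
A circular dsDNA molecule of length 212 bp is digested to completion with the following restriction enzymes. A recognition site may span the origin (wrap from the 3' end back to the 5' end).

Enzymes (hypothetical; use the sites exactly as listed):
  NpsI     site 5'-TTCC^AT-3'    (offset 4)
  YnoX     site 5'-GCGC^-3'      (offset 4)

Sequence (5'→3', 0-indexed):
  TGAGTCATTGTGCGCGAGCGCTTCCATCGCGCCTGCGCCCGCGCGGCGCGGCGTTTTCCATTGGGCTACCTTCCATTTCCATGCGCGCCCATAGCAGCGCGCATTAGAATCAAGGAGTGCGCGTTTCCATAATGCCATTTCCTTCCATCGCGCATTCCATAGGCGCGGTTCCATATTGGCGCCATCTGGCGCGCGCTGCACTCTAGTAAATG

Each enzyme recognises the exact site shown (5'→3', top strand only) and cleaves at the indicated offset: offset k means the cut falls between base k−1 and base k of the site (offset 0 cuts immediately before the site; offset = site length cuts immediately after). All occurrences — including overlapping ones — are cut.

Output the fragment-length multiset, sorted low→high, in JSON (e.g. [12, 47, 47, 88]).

[2,2,2,2,4,5,5,6,6,6,6,6,6,6,7,7,8,10,10,10,12,15,18,20,31]

Site scan:
  NpsI TTCCAT/4: at [21, 55, 70, 76, 124, 142, 154, 168] ⇒ [25, 59, 74, 80, 128, 146, 158, 172]
  YnoX GCGC/4: at [11, 17, 28, 34, 40, 45, 82, 84, 96, 98, 118, 149, 162, 178, 188, 190, 192] ⇒ [15, 21, 32, 38, 44, 49, 86, 88, 100, 102, 122, 153, 166, 182, 192, 194, 196]

All cut coordinates (distinct, sorted): [15, 21, 25, 32, 38, 44, 49, 59, 74, 80, 86, 88, 100, 102, 122, 128, 146, 153, 158, 166, 172, 182, 192, 194, 196]

Fragments:
  15→21: 6 bp
  21→25: 4 bp
  25→32: 7 bp
  32→38: 6 bp
  38→44: 6 bp
  44→49: 5 bp
  49→59: 10 bp
  59→74: 15 bp
  74→80: 6 bp
  80→86: 6 bp
  86→88: 2 bp
  88→100: 12 bp
  100→102: 2 bp
  102→122: 20 bp
  122→128: 6 bp
  128→146: 18 bp
  146→153: 7 bp
  153→158: 5 bp
  158→166: 8 bp
  166→172: 6 bp
  172→182: 10 bp
  182→192: 10 bp
  192→194: 2 bp
  194→196: 2 bp
  196→15 (wrap): 212-196+15 = 31 bp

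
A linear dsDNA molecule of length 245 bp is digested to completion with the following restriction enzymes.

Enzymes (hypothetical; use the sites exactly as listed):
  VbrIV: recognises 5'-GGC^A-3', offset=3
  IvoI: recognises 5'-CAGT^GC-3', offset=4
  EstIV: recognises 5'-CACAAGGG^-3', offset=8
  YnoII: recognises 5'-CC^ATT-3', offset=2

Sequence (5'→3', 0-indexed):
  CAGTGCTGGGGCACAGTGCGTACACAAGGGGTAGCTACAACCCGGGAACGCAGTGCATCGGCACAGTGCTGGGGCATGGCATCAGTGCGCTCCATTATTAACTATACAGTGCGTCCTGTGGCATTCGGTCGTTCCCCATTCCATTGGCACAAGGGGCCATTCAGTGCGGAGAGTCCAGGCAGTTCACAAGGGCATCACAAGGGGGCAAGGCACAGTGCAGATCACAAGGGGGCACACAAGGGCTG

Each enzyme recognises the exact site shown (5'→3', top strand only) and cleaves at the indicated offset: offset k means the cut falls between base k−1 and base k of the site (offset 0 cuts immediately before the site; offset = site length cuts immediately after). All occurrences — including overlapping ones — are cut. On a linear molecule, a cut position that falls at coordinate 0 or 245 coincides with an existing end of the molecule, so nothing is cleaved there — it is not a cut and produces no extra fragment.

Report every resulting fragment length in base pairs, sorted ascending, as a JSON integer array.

Site scan:
  VbrIV (GGCA, off=3): starts [9, 59, 72, 77, 119, 145, 177, 190, 203, 208, 230] → cuts [12, 62, 75, 80, 122, 148, 180, 193, 206, 211, 233]
  IvoI (CAGTGC, off=4): starts [0, 13, 50, 63, 82, 106, 161, 212] → cuts [4, 17, 54, 67, 86, 110, 165, 216]
  EstIV (CACAAGGG, off=8): starts [22, 147, 184, 195, 222, 234] → cuts [30, 155, 192, 203, 230, 242]
  YnoII (CCATT, off=2): starts [91, 135, 140, 156] → cuts [93, 137, 142, 158]

Pooled cuts: [4, 12, 17, 30, 54, 62, 67, 75, 80, 86, 93, 110, 122, 137, 142, 148, 155, 158, 165, 180, 192, 193, 203, 206, 211, 216, 230, 233, 242]

Fragment lengths:
  [0,4): 4 bp
  [4,12): 8 bp
  [12,17): 5 bp
  [17,30): 13 bp
  [30,54): 24 bp
  [54,62): 8 bp
  [62,67): 5 bp
  [67,75): 8 bp
  [75,80): 5 bp
  [80,86): 6 bp
  [86,93): 7 bp
  [93,110): 17 bp
  [110,122): 12 bp
  [122,137): 15 bp
  [137,142): 5 bp
  [142,148): 6 bp
  [148,155): 7 bp
  [155,158): 3 bp
  [158,165): 7 bp
  [165,180): 15 bp
  [180,192): 12 bp
  [192,193): 1 bp
  [193,203): 10 bp
  [203,206): 3 bp
  [206,211): 5 bp
  [211,216): 5 bp
  [216,230): 14 bp
  [230,233): 3 bp
  [233,242): 9 bp
  [242,245): 3 bp

[1,3,3,3,3,4,5,5,5,5,5,5,6,6,7,7,7,8,8,8,9,10,12,12,13,14,15,15,17,24]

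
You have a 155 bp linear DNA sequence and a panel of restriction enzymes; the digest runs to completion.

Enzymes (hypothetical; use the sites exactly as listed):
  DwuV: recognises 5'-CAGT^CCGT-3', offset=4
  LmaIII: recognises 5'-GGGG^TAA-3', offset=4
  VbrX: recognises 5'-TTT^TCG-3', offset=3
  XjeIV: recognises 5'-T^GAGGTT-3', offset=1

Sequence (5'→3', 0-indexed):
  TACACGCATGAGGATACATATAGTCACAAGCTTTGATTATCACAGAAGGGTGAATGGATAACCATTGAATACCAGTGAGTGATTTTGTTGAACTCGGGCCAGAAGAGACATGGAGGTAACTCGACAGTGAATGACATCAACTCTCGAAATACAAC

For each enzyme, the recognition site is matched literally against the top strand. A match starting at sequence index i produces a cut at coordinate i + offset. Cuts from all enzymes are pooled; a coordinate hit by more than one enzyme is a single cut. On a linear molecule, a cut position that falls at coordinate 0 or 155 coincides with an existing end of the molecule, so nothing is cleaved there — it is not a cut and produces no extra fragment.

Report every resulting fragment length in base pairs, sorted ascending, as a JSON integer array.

[155]

Scan for sites:
  DwuV (CAGTCCGT, off=4): no sites
  LmaIII (GGGGTAA, off=4): no sites
  VbrX (TTTTCG, off=3): no sites
  XjeIV (TGAGGTT, off=1): no sites

Pooled cuts: ∅

Fragments:
  no cuts → one linear fragment of 155 bp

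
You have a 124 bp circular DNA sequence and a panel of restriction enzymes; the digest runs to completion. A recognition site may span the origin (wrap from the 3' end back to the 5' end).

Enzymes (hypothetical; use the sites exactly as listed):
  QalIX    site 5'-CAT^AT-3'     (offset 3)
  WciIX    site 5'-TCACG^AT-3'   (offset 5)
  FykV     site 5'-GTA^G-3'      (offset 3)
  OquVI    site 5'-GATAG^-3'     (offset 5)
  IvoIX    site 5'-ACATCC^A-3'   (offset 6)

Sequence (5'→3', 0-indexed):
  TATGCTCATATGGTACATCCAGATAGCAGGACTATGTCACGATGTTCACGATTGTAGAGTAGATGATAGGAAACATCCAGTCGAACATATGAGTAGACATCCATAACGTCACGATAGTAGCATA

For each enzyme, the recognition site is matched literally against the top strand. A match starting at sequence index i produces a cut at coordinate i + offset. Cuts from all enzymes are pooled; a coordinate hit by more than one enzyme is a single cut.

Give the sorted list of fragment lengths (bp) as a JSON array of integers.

Site scan:
  QalIX (CATAT, off=3): starts [6, 85, 120] → cuts [9, 88, 123]
  WciIX (TCACGAT, off=5): starts [36, 45, 108] → cuts [41, 50, 113]
  FykV (GTAG, off=3): starts [53, 58, 92, 116] → cuts [56, 61, 95, 119]
  OquVI (GATAG, off=5): starts [21, 64, 112] → cuts [26, 69, 117]
  IvoIX (ACATCCA, off=6): starts [14, 72, 96] → cuts [20, 78, 102]

All cut coordinates (distinct, sorted): [9, 20, 26, 41, 50, 56, 61, 69, 78, 88, 95, 102, 113, 117, 119, 123]

Fragments:
  9→20: 11 bp
  20→26: 6 bp
  26→41: 15 bp
  41→50: 9 bp
  50→56: 6 bp
  56→61: 5 bp
  61→69: 8 bp
  69→78: 9 bp
  78→88: 10 bp
  88→95: 7 bp
  95→102: 7 bp
  102→113: 11 bp
  113→117: 4 bp
  117→119: 2 bp
  119→123: 4 bp
  123→9 (wrap): 124-123+9 = 10 bp

[2,4,4,5,6,6,7,7,8,9,9,10,10,11,11,15]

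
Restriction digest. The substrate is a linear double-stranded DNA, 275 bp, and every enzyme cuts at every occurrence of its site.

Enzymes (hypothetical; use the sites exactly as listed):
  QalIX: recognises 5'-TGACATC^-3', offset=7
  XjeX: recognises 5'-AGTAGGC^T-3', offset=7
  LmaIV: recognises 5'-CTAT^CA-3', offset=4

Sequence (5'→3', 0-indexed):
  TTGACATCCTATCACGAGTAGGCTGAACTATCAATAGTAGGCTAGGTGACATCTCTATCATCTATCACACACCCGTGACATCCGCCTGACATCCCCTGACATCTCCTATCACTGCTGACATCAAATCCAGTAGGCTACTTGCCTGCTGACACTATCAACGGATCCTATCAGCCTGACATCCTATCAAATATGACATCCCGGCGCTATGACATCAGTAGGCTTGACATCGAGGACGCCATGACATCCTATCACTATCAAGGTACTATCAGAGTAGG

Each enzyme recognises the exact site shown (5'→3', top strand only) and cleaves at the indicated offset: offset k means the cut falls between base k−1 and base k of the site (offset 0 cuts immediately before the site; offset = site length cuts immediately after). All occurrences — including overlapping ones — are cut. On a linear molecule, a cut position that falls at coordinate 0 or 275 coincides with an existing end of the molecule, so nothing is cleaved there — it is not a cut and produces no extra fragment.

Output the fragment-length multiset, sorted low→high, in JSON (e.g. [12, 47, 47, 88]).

[4,4,4,5,6,6,7,7,8,8,8,9,10,11,11,11,11,11,12,13,13,13,13,16,17,17,20]

Per-enzyme occurrences:
  QalIX TGACATC/7: at [1, 46, 75, 86, 96, 115, 173, 190, 206, 221, 238] ⇒ [8, 53, 82, 93, 103, 122, 180, 197, 213, 228, 245]
  XjeX AGTAGGCT/7: at [16, 35, 128, 213] ⇒ [23, 42, 135, 220]
  LmaIV CTATCA/4: at [8, 27, 54, 61, 105, 151, 164, 180, 245, 251, 262] ⇒ [12, 31, 58, 65, 109, 155, 168, 184, 249, 255, 266]

Pooled cuts: [8, 12, 23, 31, 42, 53, 58, 65, 82, 93, 103, 109, 122, 135, 155, 168, 180, 184, 197, 213, 220, 228, 245, 249, 255, 266]

Fragment lengths:
  [0,8): 8 bp
  [8,12): 4 bp
  [12,23): 11 bp
  [23,31): 8 bp
  [31,42): 11 bp
  [42,53): 11 bp
  [53,58): 5 bp
  [58,65): 7 bp
  [65,82): 17 bp
  [82,93): 11 bp
  [93,103): 10 bp
  [103,109): 6 bp
  [109,122): 13 bp
  [122,135): 13 bp
  [135,155): 20 bp
  [155,168): 13 bp
  [168,180): 12 bp
  [180,184): 4 bp
  [184,197): 13 bp
  [197,213): 16 bp
  [213,220): 7 bp
  [220,228): 8 bp
  [228,245): 17 bp
  [245,249): 4 bp
  [249,255): 6 bp
  [255,266): 11 bp
  [266,275): 9 bp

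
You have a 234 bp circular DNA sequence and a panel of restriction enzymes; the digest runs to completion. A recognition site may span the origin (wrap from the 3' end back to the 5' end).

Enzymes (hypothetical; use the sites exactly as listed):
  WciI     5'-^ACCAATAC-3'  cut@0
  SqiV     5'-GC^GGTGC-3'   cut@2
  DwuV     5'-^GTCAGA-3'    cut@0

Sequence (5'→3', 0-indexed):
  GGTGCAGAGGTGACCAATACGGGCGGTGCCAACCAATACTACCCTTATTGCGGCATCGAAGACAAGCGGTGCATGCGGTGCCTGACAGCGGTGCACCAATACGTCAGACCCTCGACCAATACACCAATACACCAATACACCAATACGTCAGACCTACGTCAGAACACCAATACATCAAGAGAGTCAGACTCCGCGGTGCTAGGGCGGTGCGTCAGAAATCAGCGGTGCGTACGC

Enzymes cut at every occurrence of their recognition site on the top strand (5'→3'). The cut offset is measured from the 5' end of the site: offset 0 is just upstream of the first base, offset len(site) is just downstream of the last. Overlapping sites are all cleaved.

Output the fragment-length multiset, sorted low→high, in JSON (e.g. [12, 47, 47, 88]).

Per-enzyme occurrences:
  WciI (ACCAATAC, off=0): starts [12, 31, 94, 114, 122, 130, 138, 165] → cuts [12, 31, 94, 114, 122, 130, 138, 165]
  SqiV (GCGGTGC, off=2): starts [22, 65, 74, 87, 192, 203, 221, 232] → cuts [0, 24, 67, 76, 89, 194, 205, 223]
  DwuV (GTCAGA, off=0): starts [102, 146, 157, 182, 210] → cuts [102, 146, 157, 182, 210]

All cut coordinates (distinct, sorted): [0, 12, 24, 31, 67, 76, 89, 94, 102, 114, 122, 130, 138, 146, 157, 165, 182, 194, 205, 210, 223]

Fragment lengths:
  0→12: 12 bp
  12→24: 12 bp
  24→31: 7 bp
  31→67: 36 bp
  67→76: 9 bp
  76→89: 13 bp
  89→94: 5 bp
  94→102: 8 bp
  102→114: 12 bp
  114→122: 8 bp
  122→130: 8 bp
  130→138: 8 bp
  138→146: 8 bp
  146→157: 11 bp
  157→165: 8 bp
  165→182: 17 bp
  182→194: 12 bp
  194→205: 11 bp
  205→210: 5 bp
  210→223: 13 bp
  223→0 (wrap): 234-223+0 = 11 bp

[5,5,7,8,8,8,8,8,8,9,11,11,11,12,12,12,12,13,13,17,36]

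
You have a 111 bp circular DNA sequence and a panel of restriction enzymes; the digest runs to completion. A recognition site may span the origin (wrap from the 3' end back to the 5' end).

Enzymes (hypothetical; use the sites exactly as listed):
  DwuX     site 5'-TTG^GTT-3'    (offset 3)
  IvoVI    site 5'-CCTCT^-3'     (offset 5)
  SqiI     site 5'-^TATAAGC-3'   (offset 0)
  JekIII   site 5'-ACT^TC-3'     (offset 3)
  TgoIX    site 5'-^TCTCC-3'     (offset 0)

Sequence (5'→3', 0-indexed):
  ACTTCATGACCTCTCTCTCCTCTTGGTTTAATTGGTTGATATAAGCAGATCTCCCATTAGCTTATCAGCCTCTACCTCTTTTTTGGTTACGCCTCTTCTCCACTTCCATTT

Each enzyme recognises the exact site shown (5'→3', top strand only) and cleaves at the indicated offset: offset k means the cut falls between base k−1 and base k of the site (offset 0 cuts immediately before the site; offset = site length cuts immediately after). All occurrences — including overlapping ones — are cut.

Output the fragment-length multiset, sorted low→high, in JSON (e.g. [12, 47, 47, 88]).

[1,2,5,6,6,8,8,9,10,10,11,11,24]

Site scan:
  DwuX (TTGGTT, off=3): starts [22, 31, 82] → cuts [25, 34, 85]
  IvoVI (CCTCT, off=5): starts [9, 18, 68, 74, 91] → cuts [14, 23, 73, 79, 96]
  SqiI (TATAAGC, off=0): starts [39] → cuts [39]
  JekIII (ACTTC, off=3): starts [0, 101] → cuts [3, 104]
  TgoIX (TCTCC, off=0): starts [15, 49, 96] → cuts [15, 49, 96]

Pooled cuts: [3, 14, 15, 23, 25, 34, 39, 49, 73, 79, 85, 96, 104]

Fragments:
  3→14: 11 bp
  14→15: 1 bp
  15→23: 8 bp
  23→25: 2 bp
  25→34: 9 bp
  34→39: 5 bp
  39→49: 10 bp
  49→73: 24 bp
  73→79: 6 bp
  79→85: 6 bp
  85→96: 11 bp
  96→104: 8 bp
  104→3 (wrap): 111-104+3 = 10 bp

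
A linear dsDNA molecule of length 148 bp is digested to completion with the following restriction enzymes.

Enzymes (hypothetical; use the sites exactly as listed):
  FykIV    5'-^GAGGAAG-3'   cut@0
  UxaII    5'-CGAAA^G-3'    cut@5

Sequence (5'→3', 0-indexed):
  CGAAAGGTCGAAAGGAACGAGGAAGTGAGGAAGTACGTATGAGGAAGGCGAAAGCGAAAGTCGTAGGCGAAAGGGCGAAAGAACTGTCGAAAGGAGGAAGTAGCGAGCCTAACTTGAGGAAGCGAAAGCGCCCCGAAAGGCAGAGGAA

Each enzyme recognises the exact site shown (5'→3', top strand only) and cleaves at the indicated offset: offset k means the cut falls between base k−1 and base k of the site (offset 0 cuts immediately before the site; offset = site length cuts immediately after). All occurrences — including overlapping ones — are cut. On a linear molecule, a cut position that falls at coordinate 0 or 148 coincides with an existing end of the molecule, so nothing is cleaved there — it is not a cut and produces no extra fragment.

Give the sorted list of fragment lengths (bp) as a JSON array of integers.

Per-enzyme occurrences:
  FykIV (GAGGAAG, off=0): starts [18, 26, 40, 93, 115] → cuts [18, 26, 40, 93, 115]
  UxaII (CGAAAG, off=5): starts [0, 8, 48, 54, 67, 75, 87, 122, 133] → cuts [5, 13, 53, 59, 72, 80, 92, 127, 138]

All cut coordinates (distinct, sorted): [5, 13, 18, 26, 40, 53, 59, 72, 80, 92, 93, 115, 127, 138]

Fragment lengths:
  [0,5): 5 bp
  [5,13): 8 bp
  [13,18): 5 bp
  [18,26): 8 bp
  [26,40): 14 bp
  [40,53): 13 bp
  [53,59): 6 bp
  [59,72): 13 bp
  [72,80): 8 bp
  [80,92): 12 bp
  [92,93): 1 bp
  [93,115): 22 bp
  [115,127): 12 bp
  [127,138): 11 bp
  [138,148): 10 bp

[1,5,5,6,8,8,8,10,11,12,12,13,13,14,22]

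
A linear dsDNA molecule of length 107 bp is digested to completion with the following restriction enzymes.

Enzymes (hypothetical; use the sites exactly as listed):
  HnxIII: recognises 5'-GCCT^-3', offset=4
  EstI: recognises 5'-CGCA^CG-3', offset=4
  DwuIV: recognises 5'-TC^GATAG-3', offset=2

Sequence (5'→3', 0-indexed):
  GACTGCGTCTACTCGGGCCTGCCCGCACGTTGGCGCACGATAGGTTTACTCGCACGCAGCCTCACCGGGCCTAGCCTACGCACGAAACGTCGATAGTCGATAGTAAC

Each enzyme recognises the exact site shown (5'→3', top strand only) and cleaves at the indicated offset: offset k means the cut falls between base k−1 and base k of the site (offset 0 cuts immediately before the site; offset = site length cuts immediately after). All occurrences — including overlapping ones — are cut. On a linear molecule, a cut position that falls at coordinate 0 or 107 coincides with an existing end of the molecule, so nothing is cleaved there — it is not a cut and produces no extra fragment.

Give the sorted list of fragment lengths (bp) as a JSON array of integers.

Scan for sites:
  HnxIII GCCT/4: at [16, 58, 68, 73] ⇒ [20, 62, 72, 77]
  EstI CGCACG/4: at [23, 33, 50, 78] ⇒ [27, 37, 54, 82]
  DwuIV TCGATAG/2: at [89, 96] ⇒ [91, 98]

All cut coordinates (distinct, sorted): [20, 27, 37, 54, 62, 72, 77, 82, 91, 98]

Fragments:
  [0,20): 20 bp
  [20,27): 7 bp
  [27,37): 10 bp
  [37,54): 17 bp
  [54,62): 8 bp
  [62,72): 10 bp
  [72,77): 5 bp
  [77,82): 5 bp
  [82,91): 9 bp
  [91,98): 7 bp
  [98,107): 9 bp

[5,5,7,7,8,9,9,10,10,17,20]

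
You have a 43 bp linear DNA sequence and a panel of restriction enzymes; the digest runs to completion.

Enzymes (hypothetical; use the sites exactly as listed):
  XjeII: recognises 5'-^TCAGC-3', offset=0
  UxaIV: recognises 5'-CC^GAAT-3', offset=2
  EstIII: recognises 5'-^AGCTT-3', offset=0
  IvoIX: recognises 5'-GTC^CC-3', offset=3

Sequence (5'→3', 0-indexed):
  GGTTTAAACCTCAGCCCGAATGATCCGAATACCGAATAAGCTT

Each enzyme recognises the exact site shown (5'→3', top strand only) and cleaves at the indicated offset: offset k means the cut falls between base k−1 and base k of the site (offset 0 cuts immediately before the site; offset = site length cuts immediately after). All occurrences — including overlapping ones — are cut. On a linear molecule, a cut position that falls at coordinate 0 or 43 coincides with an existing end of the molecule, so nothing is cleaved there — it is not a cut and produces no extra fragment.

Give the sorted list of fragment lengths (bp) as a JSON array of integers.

[5,5,7,7,9,10]

Scan for sites:
  XjeII TCAGC/0: at [10] ⇒ [10]
  UxaIV CCGAAT/2: at [15, 24, 31] ⇒ [17, 26, 33]
  EstIII AGCTT/0: at [38] ⇒ [38]
  IvoIX (GTCCC, off=3): no sites

All cut coordinates (distinct, sorted): [10, 17, 26, 33, 38]

Fragment lengths:
  [0,10): 10 bp
  [10,17): 7 bp
  [17,26): 9 bp
  [26,33): 7 bp
  [33,38): 5 bp
  [38,43): 5 bp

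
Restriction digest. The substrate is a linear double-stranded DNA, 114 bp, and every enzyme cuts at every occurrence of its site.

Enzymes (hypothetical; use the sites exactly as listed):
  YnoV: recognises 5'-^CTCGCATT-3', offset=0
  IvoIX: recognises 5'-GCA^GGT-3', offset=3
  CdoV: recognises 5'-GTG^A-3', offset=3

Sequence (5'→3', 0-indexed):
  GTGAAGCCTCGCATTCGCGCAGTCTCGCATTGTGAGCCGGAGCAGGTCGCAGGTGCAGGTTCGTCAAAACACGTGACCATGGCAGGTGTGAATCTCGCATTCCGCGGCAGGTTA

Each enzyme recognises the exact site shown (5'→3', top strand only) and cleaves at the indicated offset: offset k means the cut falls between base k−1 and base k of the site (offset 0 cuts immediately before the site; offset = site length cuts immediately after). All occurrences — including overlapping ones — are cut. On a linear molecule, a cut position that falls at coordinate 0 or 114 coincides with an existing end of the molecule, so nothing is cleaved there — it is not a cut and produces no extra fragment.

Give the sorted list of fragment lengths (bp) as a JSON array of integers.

[3,3,4,5,6,6,7,9,10,11,16,16,18]

Per-enzyme occurrences:
  YnoV (CTCGCATT, off=0): starts [7, 23, 93] → cuts [7, 23, 93]
  IvoIX (GCAGGT, off=3): starts [41, 48, 54, 81, 106] → cuts [44, 51, 57, 84, 109]
  CdoV (GTGA, off=3): starts [0, 31, 72, 87] → cuts [3, 34, 75, 90]

All cut coordinates (distinct, sorted): [3, 7, 23, 34, 44, 51, 57, 75, 84, 90, 93, 109]

Fragments:
  [0,3): 3 bp
  [3,7): 4 bp
  [7,23): 16 bp
  [23,34): 11 bp
  [34,44): 10 bp
  [44,51): 7 bp
  [51,57): 6 bp
  [57,75): 18 bp
  [75,84): 9 bp
  [84,90): 6 bp
  [90,93): 3 bp
  [93,109): 16 bp
  [109,114): 5 bp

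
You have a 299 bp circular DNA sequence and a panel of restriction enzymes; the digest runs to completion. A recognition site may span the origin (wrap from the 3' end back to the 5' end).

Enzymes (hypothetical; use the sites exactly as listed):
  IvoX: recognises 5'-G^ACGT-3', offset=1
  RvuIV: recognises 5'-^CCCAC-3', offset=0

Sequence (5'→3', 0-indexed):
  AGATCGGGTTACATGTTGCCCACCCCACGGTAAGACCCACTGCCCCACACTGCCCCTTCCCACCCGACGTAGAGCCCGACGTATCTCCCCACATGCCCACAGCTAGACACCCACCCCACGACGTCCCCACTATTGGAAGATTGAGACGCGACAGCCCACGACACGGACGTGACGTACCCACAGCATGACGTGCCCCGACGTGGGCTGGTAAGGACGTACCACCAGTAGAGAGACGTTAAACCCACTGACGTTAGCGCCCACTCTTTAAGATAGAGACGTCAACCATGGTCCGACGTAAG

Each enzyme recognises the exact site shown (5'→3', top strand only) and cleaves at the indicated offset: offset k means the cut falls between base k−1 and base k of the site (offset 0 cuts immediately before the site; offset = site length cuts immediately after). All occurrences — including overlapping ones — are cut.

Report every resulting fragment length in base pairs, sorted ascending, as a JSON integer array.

[5,5,5,5,5,6,7,8,8,8,8,9,9,10,11,12,12,12,14,15,16,17,19,19,25,29]

Site scan:
  IvoX GACGT/1: at [65, 77, 119, 165, 170, 186, 196, 212, 231, 246, 274, 291] ⇒ [66, 78, 120, 166, 171, 187, 197, 213, 232, 247, 275, 292]
  RvuIV CCCAC/0: at [18, 23, 35, 43, 58, 87, 95, 109, 114, 125, 154, 176, 240, 256] ⇒ [18, 23, 35, 43, 58, 87, 95, 109, 114, 125, 154, 176, 240, 256]

All cut coordinates (distinct, sorted): [18, 23, 35, 43, 58, 66, 78, 87, 95, 109, 114, 120, 125, 154, 166, 171, 176, 187, 197, 213, 232, 240, 247, 256, 275, 292]

Fragments:
  18→23: 5 bp
  23→35: 12 bp
  35→43: 8 bp
  43→58: 15 bp
  58→66: 8 bp
  66→78: 12 bp
  78→87: 9 bp
  87→95: 8 bp
  95→109: 14 bp
  109→114: 5 bp
  114→120: 6 bp
  120→125: 5 bp
  125→154: 29 bp
  154→166: 12 bp
  166→171: 5 bp
  171→176: 5 bp
  176→187: 11 bp
  187→197: 10 bp
  197→213: 16 bp
  213→232: 19 bp
  232→240: 8 bp
  240→247: 7 bp
  247→256: 9 bp
  256→275: 19 bp
  275→292: 17 bp
  292→18 (wrap): 299-292+18 = 25 bp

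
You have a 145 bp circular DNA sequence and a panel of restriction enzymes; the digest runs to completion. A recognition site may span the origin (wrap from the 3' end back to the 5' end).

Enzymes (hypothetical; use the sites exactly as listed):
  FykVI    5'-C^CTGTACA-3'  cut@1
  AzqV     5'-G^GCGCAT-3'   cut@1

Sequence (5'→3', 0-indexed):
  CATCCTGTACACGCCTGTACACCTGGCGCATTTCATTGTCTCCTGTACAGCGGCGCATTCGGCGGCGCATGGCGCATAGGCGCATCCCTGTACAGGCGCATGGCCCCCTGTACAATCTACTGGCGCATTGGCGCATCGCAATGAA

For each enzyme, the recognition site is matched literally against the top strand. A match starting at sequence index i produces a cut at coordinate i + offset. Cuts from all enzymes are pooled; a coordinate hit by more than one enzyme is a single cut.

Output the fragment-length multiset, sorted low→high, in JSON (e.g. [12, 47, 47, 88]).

Per-enzyme occurrences:
  FykVI CCTGTACA/1: at [3, 13, 41, 86, 106] ⇒ [4, 14, 42, 87, 107]
  AzqV GGCGCAT/1: at [24, 51, 63, 70, 78, 94, 121, 129] ⇒ [25, 52, 64, 71, 79, 95, 122, 130]

All cut coordinates (distinct, sorted): [4, 14, 25, 42, 52, 64, 71, 79, 87, 95, 107, 122, 130]

Fragment lengths:
  4→14: 10 bp
  14→25: 11 bp
  25→42: 17 bp
  42→52: 10 bp
  52→64: 12 bp
  64→71: 7 bp
  71→79: 8 bp
  79→87: 8 bp
  87→95: 8 bp
  95→107: 12 bp
  107→122: 15 bp
  122→130: 8 bp
  130→4 (wrap): 145-130+4 = 19 bp

[7,8,8,8,8,10,10,11,12,12,15,17,19]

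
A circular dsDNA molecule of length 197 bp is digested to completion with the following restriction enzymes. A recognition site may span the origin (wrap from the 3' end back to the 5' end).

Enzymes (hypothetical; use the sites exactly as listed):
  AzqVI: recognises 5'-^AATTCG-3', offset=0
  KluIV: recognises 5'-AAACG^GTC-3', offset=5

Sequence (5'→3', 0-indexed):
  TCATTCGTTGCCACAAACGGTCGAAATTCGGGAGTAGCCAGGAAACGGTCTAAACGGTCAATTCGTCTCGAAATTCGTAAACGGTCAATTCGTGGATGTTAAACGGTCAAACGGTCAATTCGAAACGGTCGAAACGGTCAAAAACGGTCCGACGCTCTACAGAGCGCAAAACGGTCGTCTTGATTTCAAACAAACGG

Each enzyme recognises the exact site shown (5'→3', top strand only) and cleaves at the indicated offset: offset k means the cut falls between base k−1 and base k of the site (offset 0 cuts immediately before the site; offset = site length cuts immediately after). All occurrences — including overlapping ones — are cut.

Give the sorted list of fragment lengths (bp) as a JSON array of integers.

[3,3,3,5,8,9,9,10,11,12,12,19,20,23,23,27]

Per-enzyme occurrences:
  AzqVI AATTCG/0: at [24, 59, 71, 86, 116] ⇒ [24, 59, 71, 86, 116]
  KluIV AAACGGTC/5: at [14, 42, 51, 78, 100, 108, 122, 131, 141, 168, 191] ⇒ [19, 47, 56, 83, 105, 113, 127, 136, 146, 173, 196]

All cut coordinates (distinct, sorted): [19, 24, 47, 56, 59, 71, 83, 86, 105, 113, 116, 127, 136, 146, 173, 196]

Fragment lengths:
  19→24: 5 bp
  24→47: 23 bp
  47→56: 9 bp
  56→59: 3 bp
  59→71: 12 bp
  71→83: 12 bp
  83→86: 3 bp
  86→105: 19 bp
  105→113: 8 bp
  113→116: 3 bp
  116→127: 11 bp
  127→136: 9 bp
  136→146: 10 bp
  146→173: 27 bp
  173→196: 23 bp
  196→19 (wrap): 197-196+19 = 20 bp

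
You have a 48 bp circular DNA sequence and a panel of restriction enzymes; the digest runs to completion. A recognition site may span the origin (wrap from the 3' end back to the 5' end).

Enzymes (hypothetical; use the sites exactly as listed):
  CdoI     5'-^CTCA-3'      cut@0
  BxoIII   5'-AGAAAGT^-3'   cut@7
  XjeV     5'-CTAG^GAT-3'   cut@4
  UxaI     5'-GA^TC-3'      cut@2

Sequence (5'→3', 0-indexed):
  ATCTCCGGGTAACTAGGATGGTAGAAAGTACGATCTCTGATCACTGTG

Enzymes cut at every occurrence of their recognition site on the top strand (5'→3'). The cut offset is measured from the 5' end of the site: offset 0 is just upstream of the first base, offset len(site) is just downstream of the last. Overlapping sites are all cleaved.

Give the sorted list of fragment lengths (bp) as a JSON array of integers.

[4,7,9,13,15]

Scan for sites:
  CdoI (CTCA, off=0): no sites
  BxoIII AGAAAGT/7: at [22] ⇒ [29]
  XjeV CTAGGAT/4: at [12] ⇒ [16]
  UxaI GATC/2: at [31, 38, 47] ⇒ [1, 33, 40]

Pooled cuts: [1, 16, 29, 33, 40]

Fragment lengths:
  1→16: 15 bp
  16→29: 13 bp
  29→33: 4 bp
  33→40: 7 bp
  40→1 (wrap): 48-40+1 = 9 bp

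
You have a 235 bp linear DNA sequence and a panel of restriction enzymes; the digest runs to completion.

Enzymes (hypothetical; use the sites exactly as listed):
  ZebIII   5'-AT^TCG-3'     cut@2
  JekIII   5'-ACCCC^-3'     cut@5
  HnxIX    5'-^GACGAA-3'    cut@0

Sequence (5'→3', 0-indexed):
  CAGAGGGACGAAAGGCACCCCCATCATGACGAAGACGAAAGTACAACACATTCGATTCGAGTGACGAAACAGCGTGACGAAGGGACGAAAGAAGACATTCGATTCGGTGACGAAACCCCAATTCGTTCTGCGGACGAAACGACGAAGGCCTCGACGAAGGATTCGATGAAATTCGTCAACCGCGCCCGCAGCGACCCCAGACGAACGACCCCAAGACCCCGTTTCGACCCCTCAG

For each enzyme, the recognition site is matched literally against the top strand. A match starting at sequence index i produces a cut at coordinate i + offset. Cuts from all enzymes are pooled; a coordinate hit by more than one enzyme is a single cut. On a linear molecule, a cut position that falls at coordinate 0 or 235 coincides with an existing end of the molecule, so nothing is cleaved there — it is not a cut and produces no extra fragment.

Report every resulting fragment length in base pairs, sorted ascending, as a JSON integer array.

Scan for sites:
  ZebIII ATTCG/2: at [49, 54, 96, 101, 120, 160, 170] ⇒ [51, 56, 98, 103, 122, 162, 172]
  JekIII ACCCC/5: at [16, 114, 193, 207, 215, 226] ⇒ [21, 119, 198, 212, 220, 231]
  HnxIX GACGAA/0: at [6, 27, 33, 62, 75, 83, 108, 132, 140, 152, 199] ⇒ [6, 27, 33, 62, 75, 83, 108, 132, 140, 152, 199]

Pooled cuts: [6, 21, 27, 33, 51, 56, 62, 75, 83, 98, 103, 108, 119, 122, 132, 140, 152, 162, 172, 198, 199, 212, 220, 231]

Fragments:
  [0,6): 6 bp
  [6,21): 15 bp
  [21,27): 6 bp
  [27,33): 6 bp
  [33,51): 18 bp
  [51,56): 5 bp
  [56,62): 6 bp
  [62,75): 13 bp
  [75,83): 8 bp
  [83,98): 15 bp
  [98,103): 5 bp
  [103,108): 5 bp
  [108,119): 11 bp
  [119,122): 3 bp
  [122,132): 10 bp
  [132,140): 8 bp
  [140,152): 12 bp
  [152,162): 10 bp
  [162,172): 10 bp
  [172,198): 26 bp
  [198,199): 1 bp
  [199,212): 13 bp
  [212,220): 8 bp
  [220,231): 11 bp
  [231,235): 4 bp

[1,3,4,5,5,5,6,6,6,6,8,8,8,10,10,10,11,11,12,13,13,15,15,18,26]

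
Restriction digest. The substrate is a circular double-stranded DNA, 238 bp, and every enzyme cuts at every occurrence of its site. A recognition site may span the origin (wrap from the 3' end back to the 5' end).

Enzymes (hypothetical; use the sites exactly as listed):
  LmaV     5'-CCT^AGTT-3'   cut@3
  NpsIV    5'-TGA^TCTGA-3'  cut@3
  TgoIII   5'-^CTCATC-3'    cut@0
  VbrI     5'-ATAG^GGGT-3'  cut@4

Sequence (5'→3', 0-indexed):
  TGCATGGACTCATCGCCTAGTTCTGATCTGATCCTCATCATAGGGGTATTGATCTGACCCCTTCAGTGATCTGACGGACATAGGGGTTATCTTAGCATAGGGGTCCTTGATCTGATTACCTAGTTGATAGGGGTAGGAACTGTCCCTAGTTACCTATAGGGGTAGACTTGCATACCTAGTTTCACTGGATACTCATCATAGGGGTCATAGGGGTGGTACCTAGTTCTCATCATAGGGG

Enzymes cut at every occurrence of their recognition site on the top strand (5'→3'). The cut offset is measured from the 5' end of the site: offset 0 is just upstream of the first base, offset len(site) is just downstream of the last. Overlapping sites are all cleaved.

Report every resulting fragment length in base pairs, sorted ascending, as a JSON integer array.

[4,7,8,9,9,9,10,10,10,10,10,11,11,11,12,14,14,17,17,17,18]

Per-enzyme occurrences:
  LmaV (CCTAGTT, off=3): starts [15, 118, 144, 174, 218] → cuts [18, 121, 147, 177, 221]
  NpsIV (TGATCTGA, off=3): starts [23, 49, 66, 107] → cuts [26, 52, 69, 110]
  TgoIII (CTCATC, off=0): starts [8, 33, 191, 225] → cuts [8, 33, 191, 225]
  VbrI (ATAGGGGT, off=4): starts [39, 79, 96, 126, 155, 197, 206, 231] → cuts [43, 83, 100, 130, 159, 201, 210, 235]

Pooled cuts: [8, 18, 26, 33, 43, 52, 69, 83, 100, 110, 121, 130, 147, 159, 177, 191, 201, 210, 221, 225, 235]

Fragments:
  8→18: 10 bp
  18→26: 8 bp
  26→33: 7 bp
  33→43: 10 bp
  43→52: 9 bp
  52→69: 17 bp
  69→83: 14 bp
  83→100: 17 bp
  100→110: 10 bp
  110→121: 11 bp
  121→130: 9 bp
  130→147: 17 bp
  147→159: 12 bp
  159→177: 18 bp
  177→191: 14 bp
  191→201: 10 bp
  201→210: 9 bp
  210→221: 11 bp
  221→225: 4 bp
  225→235: 10 bp
  235→8 (wrap): 238-235+8 = 11 bp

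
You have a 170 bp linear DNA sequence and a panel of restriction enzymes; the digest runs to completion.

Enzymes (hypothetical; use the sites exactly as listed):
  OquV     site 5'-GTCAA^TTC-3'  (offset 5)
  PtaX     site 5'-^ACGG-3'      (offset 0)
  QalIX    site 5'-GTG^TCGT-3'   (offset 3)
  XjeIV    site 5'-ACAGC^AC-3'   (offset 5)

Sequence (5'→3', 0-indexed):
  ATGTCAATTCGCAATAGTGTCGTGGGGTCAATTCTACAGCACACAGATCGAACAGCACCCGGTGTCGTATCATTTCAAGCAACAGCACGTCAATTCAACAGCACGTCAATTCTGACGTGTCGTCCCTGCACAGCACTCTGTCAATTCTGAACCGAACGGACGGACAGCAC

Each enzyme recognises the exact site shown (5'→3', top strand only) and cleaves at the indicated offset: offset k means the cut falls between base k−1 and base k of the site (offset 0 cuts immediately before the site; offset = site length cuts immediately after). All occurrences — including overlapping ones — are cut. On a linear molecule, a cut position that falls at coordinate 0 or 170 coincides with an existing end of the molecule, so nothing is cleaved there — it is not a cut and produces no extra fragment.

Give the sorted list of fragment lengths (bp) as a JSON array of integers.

[2,4,7,7,7,8,9,9,9,10,10,11,12,12,15,16,22]

Scan for sites:
  OquV GTCAATTC/5: at [2, 26, 88, 104, 139] ⇒ [7, 31, 93, 109, 144]
  PtaX ACGG/0: at [155, 159] ⇒ [155, 159]
  QalIX GTGTCGT/3: at [16, 61, 116] ⇒ [19, 64, 119]
  XjeIV ACAGCAC/5: at [35, 51, 81, 97, 129, 163] ⇒ [40, 56, 86, 102, 134, 168]

All cut coordinates (distinct, sorted): [7, 19, 31, 40, 56, 64, 86, 93, 102, 109, 119, 134, 144, 155, 159, 168]

Fragment lengths:
  [0,7): 7 bp
  [7,19): 12 bp
  [19,31): 12 bp
  [31,40): 9 bp
  [40,56): 16 bp
  [56,64): 8 bp
  [64,86): 22 bp
  [86,93): 7 bp
  [93,102): 9 bp
  [102,109): 7 bp
  [109,119): 10 bp
  [119,134): 15 bp
  [134,144): 10 bp
  [144,155): 11 bp
  [155,159): 4 bp
  [159,168): 9 bp
  [168,170): 2 bp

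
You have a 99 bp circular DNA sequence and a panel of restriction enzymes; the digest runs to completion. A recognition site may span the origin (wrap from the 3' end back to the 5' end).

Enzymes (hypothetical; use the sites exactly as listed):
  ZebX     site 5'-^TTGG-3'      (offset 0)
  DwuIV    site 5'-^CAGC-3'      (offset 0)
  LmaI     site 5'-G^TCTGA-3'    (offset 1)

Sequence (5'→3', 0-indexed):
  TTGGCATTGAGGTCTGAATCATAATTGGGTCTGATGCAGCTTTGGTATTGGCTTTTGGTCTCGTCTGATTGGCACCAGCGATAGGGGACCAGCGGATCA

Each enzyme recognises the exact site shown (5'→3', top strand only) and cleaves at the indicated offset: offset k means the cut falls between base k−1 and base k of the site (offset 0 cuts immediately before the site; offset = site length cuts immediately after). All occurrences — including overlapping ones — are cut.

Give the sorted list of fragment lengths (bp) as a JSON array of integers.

Scan for sites:
  ZebX (TTGG, off=0): starts [0, 24, 41, 47, 54, 68] → cuts [0, 24, 41, 47, 54, 68]
  DwuIV (CAGC, off=0): starts [36, 75, 89] → cuts [36, 75, 89]
  LmaI (GTCTGA, off=1): starts [11, 28, 62] → cuts [12, 29, 63]

All cut coordinates (distinct, sorted): [0, 12, 24, 29, 36, 41, 47, 54, 63, 68, 75, 89]

Fragments:
  0→12: 12 bp
  12→24: 12 bp
  24→29: 5 bp
  29→36: 7 bp
  36→41: 5 bp
  41→47: 6 bp
  47→54: 7 bp
  54→63: 9 bp
  63→68: 5 bp
  68→75: 7 bp
  75→89: 14 bp
  89→0 (wrap): 99-89+0 = 10 bp

[5,5,5,6,7,7,7,9,10,12,12,14]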